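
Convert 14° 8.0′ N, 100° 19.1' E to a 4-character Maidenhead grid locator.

Add 180° to longitude and 90° to latitude: 280.32, 104.13.
Field (20°×10°, letters A–R): 280.32/20 → 14 → O, 104.13/10 → 10 → K; chars OK.
Square (2°×1°, digits 0–9): 0.32/2 → 0, 4.13/1 → 4; chars 04.

OK04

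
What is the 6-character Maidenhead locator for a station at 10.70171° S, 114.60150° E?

Shift to the Maidenhead origin (180°W, 90°S): lon 294.6015, lat 79.2983.
Field: 294.6015/20 → 14 → O, 79.2983/10 → 7 → H; chars OH.
Square: 14.6015/2 → 7, 9.2983/1 → 9; chars 79.
Subsquare: 0.6015/0.0833333 → 7 → h, 0.2983/0.0416667 → 7 → h; chars hh.

OH79hh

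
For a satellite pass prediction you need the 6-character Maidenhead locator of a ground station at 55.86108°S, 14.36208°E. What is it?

Add 180° to longitude and 90° to latitude: 194.3621, 34.1389.
Field: 194.3621/20 → 9 → J, 34.1389/10 → 3 → D; chars JD.
Square: 14.3621/2 → 7, 4.1389/1 → 4; chars 74.
Subsquare: 0.3621/0.0833333 → 4 → e, 0.1389/0.0416667 → 3 → d; chars ed.

JD74ed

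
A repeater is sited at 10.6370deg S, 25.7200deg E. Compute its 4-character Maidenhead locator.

Add 180° to longitude and 90° to latitude: 205.72, 79.36.
Field: 205.72/20 → 10 → K, 79.36/10 → 7 → H; chars KH.
Square: 5.72/2 → 2, 9.36/1 → 9; chars 29.

KH29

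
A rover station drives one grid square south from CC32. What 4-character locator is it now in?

CC31

Latitude square 2; −1 → 1.
The longitude characters are unchanged.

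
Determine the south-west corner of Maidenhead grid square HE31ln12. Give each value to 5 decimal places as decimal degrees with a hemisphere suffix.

Field H=7, E=4: +7·20° lon, +4·10° lat → SW at lon -40°, lat -50°.
Square 3, 1: +3·2° lon, +1·1° lat → SW at lon -34°, lat -49°.
Subsquare l=11, n=13: +11·0.0833333° lon, +13·0.0416667° lat → SW at lon -33.0833°, lat -48.4583°.
Extended square 1, 2: +1·0.00833333° lon, +2·0.00416667° lat → SW at lon -33.075°, lat -48.45°.
latitude 48.45000° S, longitude 33.07500° W.

48.45000° S, 33.07500° W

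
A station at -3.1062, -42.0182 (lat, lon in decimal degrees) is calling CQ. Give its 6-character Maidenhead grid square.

GI86xv

Offset from 180°W / 90°S: lon 137.9818°, lat 86.8938°.
Field: lon ⌊137.9818/20⌋ = 6 → G; lat ⌊86.8938/10⌋ = 8 → I.
Square: lon ⌊17.9818/2⌋ = 8; lat ⌊6.8938/1⌋ = 6.
Subsquare: lon ⌊1.9818/0.0833333⌋ = 23 → x; lat ⌊0.8938/0.0416667⌋ = 21 → v.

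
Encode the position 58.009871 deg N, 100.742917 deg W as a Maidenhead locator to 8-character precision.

DO98pa02

Add 180° to longitude and 90° to latitude: 79.25708, 148.00987.
Field (20°×10°, letters A–R): 79.25708/20 → 3 → D, 148.00987/10 → 14 → O; chars DO.
Square (2°×1°, digits 0–9): 19.25708/2 → 9, 8.00987/1 → 8; chars 98.
Subsquare (5′×2.5′, letters a–x): 1.25708/0.0833333 → 15 → p, 0.00987/0.0416667 → 0 → a; chars pa.
Extended square (30″×15″, digits 0–9): 0.00708/0.00833333 → 0, 0.00987/0.00416667 → 2; chars 02.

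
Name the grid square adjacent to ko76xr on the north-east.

KO86as

Longitude subsquare x = 23; +1 → 24, wraps to 0 = a, carry into square.
Longitude square 7; +1 → 8.
Latitude subsquare r = 17; +1 → 18 = s.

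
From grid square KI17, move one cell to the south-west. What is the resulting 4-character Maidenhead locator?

KI06

Longitude square 1; −1 → 0.
Latitude square 7; −1 → 6.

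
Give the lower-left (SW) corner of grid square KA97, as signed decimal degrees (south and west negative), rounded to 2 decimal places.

-83.00, 38.00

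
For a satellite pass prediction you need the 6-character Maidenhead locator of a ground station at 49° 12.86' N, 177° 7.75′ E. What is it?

Shift to the Maidenhead origin (180°W, 90°S): lon 357.1292, lat 139.2143.
Field: 357.1292/20 → 17 → R, 139.2143/10 → 13 → N; chars RN.
Square: 17.1292/2 → 8, 9.2143/1 → 9; chars 89.
Subsquare: 1.1292/0.0833333 → 13 → n, 0.2143/0.0416667 → 5 → f; chars nf.

RN89nf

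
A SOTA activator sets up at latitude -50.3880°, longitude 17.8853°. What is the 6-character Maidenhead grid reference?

Offset from 180°W / 90°S: lon 197.8853°, lat 39.6120°.
Field: 197.8853/20 → 9 → J, 39.6120/10 → 3 → D; chars JD.
Square: 17.8853/2 → 8, 9.6120/1 → 9; chars 89.
Subsquare: 1.8853/0.0833333 → 22 → w, 0.6120/0.0416667 → 14 → o; chars wo.

JD89wo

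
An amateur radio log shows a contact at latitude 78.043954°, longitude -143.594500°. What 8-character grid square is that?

BQ88eb80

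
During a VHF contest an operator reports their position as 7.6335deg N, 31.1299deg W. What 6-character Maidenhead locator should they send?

HJ47kp

Add 180° to longitude and 90° to latitude: 148.8701, 97.6335.
Field (20°×10°, letters A–R): 148.8701/20 → 7 → H, 97.6335/10 → 9 → J; chars HJ.
Square (2°×1°, digits 0–9): 8.8701/2 → 4, 7.6335/1 → 7; chars 47.
Subsquare (5′×2.5′, letters a–x): 0.8701/0.0833333 → 10 → k, 0.6335/0.0416667 → 15 → p; chars kp.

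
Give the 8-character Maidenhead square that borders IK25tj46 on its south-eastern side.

IK25tj55

Longitude extended square 4; +1 → 5.
Latitude extended square 6; −1 → 5.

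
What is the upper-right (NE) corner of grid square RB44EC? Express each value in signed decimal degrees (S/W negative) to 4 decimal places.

-75.8750, 168.4167

Field R=17, B=1: +17·20° lon, +1·10° lat → SW at lon 160°, lat -80°.
Square 4, 4: +4·2° lon, +4·1° lat → SW at lon 168°, lat -76°.
Subsquare e=4, c=2: +4·0.0833333° lon, +2·0.0416667° lat → SW at lon 168.333°, lat -75.9167°.
Cell spans 0.0833333° lon × 0.0416667° lat. NE corner is SW corner plus one full cell.
latitude -75.8750, longitude 168.4167.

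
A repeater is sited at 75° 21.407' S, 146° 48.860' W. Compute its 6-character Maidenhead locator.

Add 180° to longitude and 90° to latitude: 33.1857, 14.6432.
Field: lon ⌊33.1857/20⌋ = 1 → B; lat ⌊14.6432/10⌋ = 1 → B.
Square: lon ⌊13.1857/2⌋ = 6; lat ⌊4.6432/1⌋ = 4.
Subsquare: lon ⌊1.1857/0.0833333⌋ = 14 → o; lat ⌊0.6432/0.0416667⌋ = 15 → p.

BB64op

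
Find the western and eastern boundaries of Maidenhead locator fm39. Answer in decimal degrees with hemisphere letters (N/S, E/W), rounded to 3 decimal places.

74.000° W, 72.000° W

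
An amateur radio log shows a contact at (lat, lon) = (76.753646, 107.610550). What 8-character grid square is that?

OQ36ts30

Add 180° to longitude and 90° to latitude: 287.61055, 166.75365.
Field: 287.61055/20 → 14 → O, 166.75365/10 → 16 → Q; chars OQ.
Square: 7.61055/2 → 3, 6.75365/1 → 6; chars 36.
Subsquare: 1.61055/0.0833333 → 19 → t, 0.75365/0.0416667 → 18 → s; chars ts.
Extended square: 0.02722/0.00833333 → 3, 0.00365/0.00416667 → 0; chars 30.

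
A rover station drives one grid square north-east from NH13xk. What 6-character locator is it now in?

Longitude subsquare x = 23; +1 → 24, wraps to 0 = a, carry into square.
Longitude square 1; +1 → 2.
Latitude subsquare k = 10; +1 → 11 = l.

NH23al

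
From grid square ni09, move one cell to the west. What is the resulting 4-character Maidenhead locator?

MI99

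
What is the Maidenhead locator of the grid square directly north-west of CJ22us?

CJ22tt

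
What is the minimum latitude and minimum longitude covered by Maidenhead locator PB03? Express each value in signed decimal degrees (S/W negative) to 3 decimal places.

-77.000, 120.000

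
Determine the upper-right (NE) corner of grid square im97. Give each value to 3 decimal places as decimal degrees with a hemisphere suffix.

Field I=8, M=12: +8·20° lon, +12·10° lat → SW at lon -20°, lat 30°.
Square 9, 7: +9·2° lon, +7·1° lat → SW at lon -2°, lat 37°.
Cell spans 2° lon × 1° lat. NE corner is SW corner plus one full cell.
latitude 38.000° N, longitude 0.000° E.

38.000° N, 0.000° E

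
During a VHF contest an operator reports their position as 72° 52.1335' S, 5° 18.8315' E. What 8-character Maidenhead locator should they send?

JB27pd71

Add 180° to longitude and 90° to latitude: 185.31386, 17.13111.
Field (20°×10°, letters A–R): 185.31386/20 → 9 → J, 17.13111/10 → 1 → B; chars JB.
Square (2°×1°, digits 0–9): 5.31386/2 → 2, 7.13111/1 → 7; chars 27.
Subsquare (5′×2.5′, letters a–x): 1.31386/0.0833333 → 15 → p, 0.13111/0.0416667 → 3 → d; chars pd.
Extended square (30″×15″, digits 0–9): 0.06386/0.00833333 → 7, 0.00611/0.00416667 → 1; chars 71.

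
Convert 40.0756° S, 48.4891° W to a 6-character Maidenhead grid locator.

Offset from 180°W / 90°S: lon 131.5109°, lat 49.9244°.
Field: 131.5109/20 → 6 → G, 49.9244/10 → 4 → E; chars GE.
Square: 11.5109/2 → 5, 9.9244/1 → 9; chars 59.
Subsquare: 1.5109/0.0833333 → 18 → s, 0.9244/0.0416667 → 22 → w; chars sw.

GE59sw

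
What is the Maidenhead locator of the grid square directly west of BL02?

Longitude square 0; −1 → -1, wraps to 9, carry into field.
Longitude field B = 1; −1 → 0 = A.
The latitude characters are unchanged.

AL92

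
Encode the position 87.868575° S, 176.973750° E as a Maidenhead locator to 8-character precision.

RA82ld61

Offset from 180°W / 90°S: lon 356.97375°, lat 2.13142°.
Field: lon ⌊356.97375/20⌋ = 17 → R; lat ⌊2.13142/10⌋ = 0 → A.
Square: lon ⌊16.97375/2⌋ = 8; lat ⌊2.13142/1⌋ = 2.
Subsquare: lon ⌊0.97375/0.0833333⌋ = 11 → l; lat ⌊0.13142/0.0416667⌋ = 3 → d.
Extended square: lon ⌊0.05708/0.00833333⌋ = 6; lat ⌊0.00642/0.00416667⌋ = 1.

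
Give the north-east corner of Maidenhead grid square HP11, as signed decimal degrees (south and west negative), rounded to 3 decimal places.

62.000, -36.000

Field H=7, P=15: +7·20° lon, +15·10° lat → SW at lon -40°, lat 60°.
Square 1, 1: +1·2° lon, +1·1° lat → SW at lon -38°, lat 61°.
Cell spans 2° lon × 1° lat. NE corner is SW corner plus one full cell.
latitude 62.000, longitude -36.000.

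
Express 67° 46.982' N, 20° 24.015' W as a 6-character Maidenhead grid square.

HP97ts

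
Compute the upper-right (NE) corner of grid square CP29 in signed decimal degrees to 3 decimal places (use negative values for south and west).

70.000, -134.000

Field C=2, P=15: +2·20° lon, +15·10° lat → SW at lon -140°, lat 60°.
Square 2, 9: +2·2° lon, +9·1° lat → SW at lon -136°, lat 69°.
Cell spans 2° lon × 1° lat. NE corner is SW corner plus one full cell.
latitude 70.000, longitude -134.000.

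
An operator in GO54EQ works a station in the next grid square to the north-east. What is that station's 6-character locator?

Longitude subsquare e = 4; +1 → 5 = f.
Latitude subsquare q = 16; +1 → 17 = r.

GO54fr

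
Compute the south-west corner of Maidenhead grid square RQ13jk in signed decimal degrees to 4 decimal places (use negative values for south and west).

73.4167, 162.7500

Field R=17, Q=16: +17·20° lon, +16·10° lat → SW at lon 160°, lat 70°.
Square 1, 3: +1·2° lon, +3·1° lat → SW at lon 162°, lat 73°.
Subsquare j=9, k=10: +9·0.0833333° lon, +10·0.0416667° lat → SW at lon 162.75°, lat 73.4167°.
latitude 73.4167, longitude 162.7500.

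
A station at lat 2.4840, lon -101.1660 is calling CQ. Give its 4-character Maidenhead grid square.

DJ92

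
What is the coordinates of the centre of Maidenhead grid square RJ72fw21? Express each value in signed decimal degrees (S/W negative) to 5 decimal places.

2.92292, 174.43750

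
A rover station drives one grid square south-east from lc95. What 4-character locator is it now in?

MC04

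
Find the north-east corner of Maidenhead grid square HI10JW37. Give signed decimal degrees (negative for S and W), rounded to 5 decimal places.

Field H=7, I=8: +7·20° lon, +8·10° lat → SW at lon -40°, lat -10°.
Square 1, 0: +1·2° lon, +0·1° lat → SW at lon -38°, lat -10°.
Subsquare j=9, w=22: +9·0.0833333° lon, +22·0.0416667° lat → SW at lon -37.25°, lat -9.08333°.
Extended square 3, 7: +3·0.00833333° lon, +7·0.00416667° lat → SW at lon -37.225°, lat -9.05417°.
Cell spans 0.00833333° lon × 0.00416667° lat. NE corner is SW corner plus one full cell.
latitude -9.05000, longitude -37.21667.

-9.05000, -37.21667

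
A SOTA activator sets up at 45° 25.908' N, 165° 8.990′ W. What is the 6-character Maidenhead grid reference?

AN75kk

Offset from 180°W / 90°S: lon 14.8502°, lat 135.4318°.
Field: lon ⌊14.8502/20⌋ = 0 → A; lat ⌊135.4318/10⌋ = 13 → N.
Square: lon ⌊14.8502/2⌋ = 7; lat ⌊5.4318/1⌋ = 5.
Subsquare: lon ⌊0.8502/0.0833333⌋ = 10 → k; lat ⌊0.4318/0.0416667⌋ = 10 → k.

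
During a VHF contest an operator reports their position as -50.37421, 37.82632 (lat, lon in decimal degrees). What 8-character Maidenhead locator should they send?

Add 180° to longitude and 90° to latitude: 217.82632, 39.62579.
Field (20°×10°, letters A–R): lon ⌊217.82632/20⌋ = 10 → K; lat ⌊39.62579/10⌋ = 3 → D.
Square (2°×1°, digits 0–9): lon ⌊17.82632/2⌋ = 8; lat ⌊9.62579/1⌋ = 9.
Subsquare (5′×2.5′, letters a–x): lon ⌊1.82632/0.0833333⌋ = 21 → v; lat ⌊0.62579/0.0416667⌋ = 15 → p.
Extended square (30″×15″, digits 0–9): lon ⌊0.07632/0.00833333⌋ = 9; lat ⌊0.00079/0.00416667⌋ = 0.

KD89vp90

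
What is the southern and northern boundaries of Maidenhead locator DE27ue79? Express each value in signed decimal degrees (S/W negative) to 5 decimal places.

-42.79583, -42.79167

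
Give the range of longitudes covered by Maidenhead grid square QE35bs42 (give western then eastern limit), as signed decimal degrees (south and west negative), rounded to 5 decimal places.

146.11667, 146.12500

Field Q=16, E=4: +16·20° lon, +4·10° lat → SW at lon 140°, lat -50°.
Square 3, 5: +3·2° lon, +5·1° lat → SW at lon 146°, lat -45°.
Subsquare b=1, s=18: +1·0.0833333° lon, +18·0.0416667° lat → SW at lon 146.083°, lat -44.25°.
Extended square 4, 2: +4·0.00833333° lon, +2·0.00416667° lat → SW at lon 146.117°, lat -44.2417°.
Cell spans 0.00833333° lon × 0.00416667° lat.
west 146.11667, east 146.12500.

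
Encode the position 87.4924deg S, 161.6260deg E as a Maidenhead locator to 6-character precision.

RA02tm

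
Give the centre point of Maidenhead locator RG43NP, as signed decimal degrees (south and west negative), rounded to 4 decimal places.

-26.3542, 169.1250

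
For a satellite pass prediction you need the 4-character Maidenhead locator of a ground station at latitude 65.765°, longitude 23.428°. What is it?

KP15

Add 180° to longitude and 90° to latitude: 203.43, 155.76.
Field (20°×10°, letters A–R): lon ⌊203.43/20⌋ = 10 → K; lat ⌊155.76/10⌋ = 15 → P.
Square (2°×1°, digits 0–9): lon ⌊3.43/2⌋ = 1; lat ⌊5.76/1⌋ = 5.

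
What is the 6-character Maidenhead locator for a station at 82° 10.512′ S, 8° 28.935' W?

IA57st

Shift to the Maidenhead origin (180°W, 90°S): lon 171.5178, lat 7.8248.
Field: 171.5178/20 → 8 → I, 7.8248/10 → 0 → A; chars IA.
Square: 11.5178/2 → 5, 7.8248/1 → 7; chars 57.
Subsquare: 1.5178/0.0833333 → 18 → s, 0.8248/0.0416667 → 19 → t; chars st.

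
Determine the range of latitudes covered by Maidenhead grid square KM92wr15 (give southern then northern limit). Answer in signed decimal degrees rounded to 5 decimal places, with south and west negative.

32.72917, 32.73333

Field K=10, M=12: +10·20° lon, +12·10° lat → SW at lon 20°, lat 30°.
Square 9, 2: +9·2° lon, +2·1° lat → SW at lon 38°, lat 32°.
Subsquare w=22, r=17: +22·0.0833333° lon, +17·0.0416667° lat → SW at lon 39.8333°, lat 32.7083°.
Extended square 1, 5: +1·0.00833333° lon, +5·0.00416667° lat → SW at lon 39.8417°, lat 32.7292°.
Cell spans 0.00833333° lon × 0.00416667° lat.
south 32.72917, north 32.73333.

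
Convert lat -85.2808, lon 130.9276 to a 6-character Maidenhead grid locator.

Shift to the Maidenhead origin (180°W, 90°S): lon 310.9276, lat 4.7192.
Field: lon ⌊310.9276/20⌋ = 15 → P; lat ⌊4.7192/10⌋ = 0 → A.
Square: lon ⌊10.9276/2⌋ = 5; lat ⌊4.7192/1⌋ = 4.
Subsquare: lon ⌊0.9276/0.0833333⌋ = 11 → l; lat ⌊0.7192/0.0416667⌋ = 17 → r.

PA54lr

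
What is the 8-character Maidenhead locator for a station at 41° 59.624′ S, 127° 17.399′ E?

PE38pa41

Shift to the Maidenhead origin (180°W, 90°S): lon 307.28998, lat 48.00627.
Field (20°×10°, letters A–R): 307.28998/20 → 15 → P, 48.00627/10 → 4 → E; chars PE.
Square (2°×1°, digits 0–9): 7.28998/2 → 3, 8.00627/1 → 8; chars 38.
Subsquare (5′×2.5′, letters a–x): 1.28998/0.0833333 → 15 → p, 0.00627/0.0416667 → 0 → a; chars pa.
Extended square (30″×15″, digits 0–9): 0.03998/0.00833333 → 4, 0.00627/0.00416667 → 1; chars 41.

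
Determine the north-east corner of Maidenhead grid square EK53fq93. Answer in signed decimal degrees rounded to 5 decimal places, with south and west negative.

13.68333, -89.50000

Field E=4, K=10: +4·20° lon, +10·10° lat → SW at lon -100°, lat 10°.
Square 5, 3: +5·2° lon, +3·1° lat → SW at lon -90°, lat 13°.
Subsquare f=5, q=16: +5·0.0833333° lon, +16·0.0416667° lat → SW at lon -89.5833°, lat 13.6667°.
Extended square 9, 3: +9·0.00833333° lon, +3·0.00416667° lat → SW at lon -89.5083°, lat 13.6792°.
Cell spans 0.00833333° lon × 0.00416667° lat. NE corner is SW corner plus one full cell.
latitude 13.68333, longitude -89.50000.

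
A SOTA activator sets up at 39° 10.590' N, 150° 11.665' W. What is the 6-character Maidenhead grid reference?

BM49ve

Offset from 180°W / 90°S: lon 29.8056°, lat 129.1765°.
Field: lon ⌊29.8056/20⌋ = 1 → B; lat ⌊129.1765/10⌋ = 12 → M.
Square: lon ⌊9.8056/2⌋ = 4; lat ⌊9.1765/1⌋ = 9.
Subsquare: lon ⌊1.8056/0.0833333⌋ = 21 → v; lat ⌊0.1765/0.0416667⌋ = 4 → e.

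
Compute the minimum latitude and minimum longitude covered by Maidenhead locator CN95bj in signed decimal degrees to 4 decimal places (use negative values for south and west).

45.3750, -121.9167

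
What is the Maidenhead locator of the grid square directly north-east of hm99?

IN00

Longitude square 9; +1 → 10, wraps to 0, carry into field.
Longitude field H = 7; +1 → 8 = I.
Latitude square 9; +1 → 10, wraps to 0, carry into field.
Latitude field M = 12; +1 → 13 = N.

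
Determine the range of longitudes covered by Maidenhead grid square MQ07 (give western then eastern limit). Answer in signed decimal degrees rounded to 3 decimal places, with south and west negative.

60.000, 62.000

Field M=12, Q=16: +12·20° lon, +16·10° lat → SW at lon 60°, lat 70°.
Square 0, 7: +0·2° lon, +7·1° lat → SW at lon 60°, lat 77°.
Cell spans 2° lon × 1° lat.
west 60.000, east 62.000.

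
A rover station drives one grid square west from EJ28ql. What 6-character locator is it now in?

EJ28pl

Longitude subsquare q = 16; −1 → 15 = p.
The latitude characters are unchanged.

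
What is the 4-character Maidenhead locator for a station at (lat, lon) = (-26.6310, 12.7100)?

JG63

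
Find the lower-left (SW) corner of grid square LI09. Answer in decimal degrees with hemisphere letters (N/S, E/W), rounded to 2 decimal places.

1.00° S, 40.00° E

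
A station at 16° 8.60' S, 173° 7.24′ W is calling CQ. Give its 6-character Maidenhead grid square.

Shift to the Maidenhead origin (180°W, 90°S): lon 6.8793, lat 73.8567.
Field (20°×10°, letters A–R): 6.8793/20 → 0 → A, 73.8567/10 → 7 → H; chars AH.
Square (2°×1°, digits 0–9): 6.8793/2 → 3, 3.8567/1 → 3; chars 33.
Subsquare (5′×2.5′, letters a–x): 0.8793/0.0833333 → 10 → k, 0.8567/0.0416667 → 20 → u; chars ku.

AH33ku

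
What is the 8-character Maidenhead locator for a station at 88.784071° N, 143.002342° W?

Offset from 180°W / 90°S: lon 36.99766°, lat 178.78407°.
Field (20°×10°, letters A–R): 36.99766/20 → 1 → B, 178.78407/10 → 17 → R; chars BR.
Square (2°×1°, digits 0–9): 16.99766/2 → 8, 8.78407/1 → 8; chars 88.
Subsquare (5′×2.5′, letters a–x): 0.99766/0.0833333 → 11 → l, 0.78407/0.0416667 → 18 → s; chars ls.
Extended square (30″×15″, digits 0–9): 0.08099/0.00833333 → 9, 0.03407/0.00416667 → 8; chars 98.

BR88ls98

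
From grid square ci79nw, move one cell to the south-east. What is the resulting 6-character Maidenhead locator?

CI79ov

Longitude subsquare n = 13; +1 → 14 = o.
Latitude subsquare w = 22; −1 → 21 = v.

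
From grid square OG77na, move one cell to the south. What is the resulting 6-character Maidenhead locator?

OG76nx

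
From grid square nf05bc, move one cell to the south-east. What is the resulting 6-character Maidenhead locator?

Longitude subsquare b = 1; +1 → 2 = c.
Latitude subsquare c = 2; −1 → 1 = b.

NF05cb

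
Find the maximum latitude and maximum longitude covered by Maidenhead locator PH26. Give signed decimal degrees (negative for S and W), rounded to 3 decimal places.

-13.000, 126.000

Field P=15, H=7: +15·20° lon, +7·10° lat → SW at lon 120°, lat -20°.
Square 2, 6: +2·2° lon, +6·1° lat → SW at lon 124°, lat -14°.
Cell spans 2° lon × 1° lat. NE corner is SW corner plus one full cell.
latitude -13.000, longitude 126.000.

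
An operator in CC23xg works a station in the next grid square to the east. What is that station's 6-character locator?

CC33ag

Longitude subsquare x = 23; +1 → 24, wraps to 0 = a, carry into square.
Longitude square 2; +1 → 3.
The latitude characters are unchanged.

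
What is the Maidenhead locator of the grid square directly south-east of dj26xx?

Longitude subsquare x = 23; +1 → 24, wraps to 0 = a, carry into square.
Longitude square 2; +1 → 3.
Latitude subsquare x = 23; −1 → 22 = w.

DJ36aw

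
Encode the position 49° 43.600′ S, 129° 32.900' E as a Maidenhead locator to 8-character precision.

Offset from 180°W / 90°S: lon 309.54833°, lat 40.27333°.
Field: 309.54833/20 → 15 → P, 40.27333/10 → 4 → E; chars PE.
Square: 9.54833/2 → 4, 0.27333/1 → 0; chars 40.
Subsquare: 1.54833/0.0833333 → 18 → s, 0.27333/0.0416667 → 6 → g; chars sg.
Extended square: 0.04833/0.00833333 → 5, 0.02333/0.00416667 → 5; chars 55.

PE40sg55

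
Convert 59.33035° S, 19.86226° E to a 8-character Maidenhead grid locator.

JD90wq30

Offset from 180°W / 90°S: lon 199.86226°, lat 30.66965°.
Field: 199.86226/20 → 9 → J, 30.66965/10 → 3 → D; chars JD.
Square: 19.86226/2 → 9, 0.66965/1 → 0; chars 90.
Subsquare: 1.86226/0.0833333 → 22 → w, 0.66965/0.0416667 → 16 → q; chars wq.
Extended square: 0.02893/0.00833333 → 3, 0.00298/0.00416667 → 0; chars 30.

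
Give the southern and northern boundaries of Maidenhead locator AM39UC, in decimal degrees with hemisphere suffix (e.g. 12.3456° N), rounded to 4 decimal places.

Field A=0, M=12: +0·20° lon, +12·10° lat → SW at lon -180°, lat 30°.
Square 3, 9: +3·2° lon, +9·1° lat → SW at lon -174°, lat 39°.
Subsquare u=20, c=2: +20·0.0833333° lon, +2·0.0416667° lat → SW at lon -172.333°, lat 39.0833°.
Cell spans 0.0833333° lon × 0.0416667° lat.
south 39.0833° N, north 39.1250° N.

39.0833° N, 39.1250° N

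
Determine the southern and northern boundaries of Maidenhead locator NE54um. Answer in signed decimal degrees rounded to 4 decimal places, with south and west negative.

-45.5000, -45.4583

Field N=13, E=4: +13·20° lon, +4·10° lat → SW at lon 80°, lat -50°.
Square 5, 4: +5·2° lon, +4·1° lat → SW at lon 90°, lat -46°.
Subsquare u=20, m=12: +20·0.0833333° lon, +12·0.0416667° lat → SW at lon 91.6667°, lat -45.5°.
Cell spans 0.0833333° lon × 0.0416667° lat.
south -45.5000, north -45.4583.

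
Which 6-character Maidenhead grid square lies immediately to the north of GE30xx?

GE31xa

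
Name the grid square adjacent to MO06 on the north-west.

LO97

Longitude square 0; −1 → -1, wraps to 9, carry into field.
Longitude field M = 12; −1 → 11 = L.
Latitude square 6; +1 → 7.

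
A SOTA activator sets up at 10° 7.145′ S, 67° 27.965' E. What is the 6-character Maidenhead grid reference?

Offset from 180°W / 90°S: lon 247.4661°, lat 79.8809°.
Field: 247.4661/20 → 12 → M, 79.8809/10 → 7 → H; chars MH.
Square: 7.4661/2 → 3, 9.8809/1 → 9; chars 39.
Subsquare: 1.4661/0.0833333 → 17 → r, 0.8809/0.0416667 → 21 → v; chars rv.

MH39rv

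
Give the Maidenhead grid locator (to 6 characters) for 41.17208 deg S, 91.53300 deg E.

Offset from 180°W / 90°S: lon 271.5330°, lat 48.8279°.
Field: 271.5330/20 → 13 → N, 48.8279/10 → 4 → E; chars NE.
Square: 11.5330/2 → 5, 8.8279/1 → 8; chars 58.
Subsquare: 1.5330/0.0833333 → 18 → s, 0.8279/0.0416667 → 19 → t; chars st.

NE58st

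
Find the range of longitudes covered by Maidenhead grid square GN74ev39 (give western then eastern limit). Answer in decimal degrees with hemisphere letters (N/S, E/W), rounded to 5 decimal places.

Field G=6, N=13: +6·20° lon, +13·10° lat → SW at lon -60°, lat 40°.
Square 7, 4: +7·2° lon, +4·1° lat → SW at lon -46°, lat 44°.
Subsquare e=4, v=21: +4·0.0833333° lon, +21·0.0416667° lat → SW at lon -45.6667°, lat 44.875°.
Extended square 3, 9: +3·0.00833333° lon, +9·0.00416667° lat → SW at lon -45.6417°, lat 44.9125°.
Cell spans 0.00833333° lon × 0.00416667° lat.
west 45.64167° W, east 45.63333° W.

45.64167° W, 45.63333° W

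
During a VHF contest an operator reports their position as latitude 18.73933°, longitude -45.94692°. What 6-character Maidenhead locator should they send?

GK78ar

Add 180° to longitude and 90° to latitude: 134.0531, 108.7393.
Field: 134.0531/20 → 6 → G, 108.7393/10 → 10 → K; chars GK.
Square: 14.0531/2 → 7, 8.7393/1 → 8; chars 78.
Subsquare: 0.0531/0.0833333 → 0 → a, 0.7393/0.0416667 → 17 → r; chars ar.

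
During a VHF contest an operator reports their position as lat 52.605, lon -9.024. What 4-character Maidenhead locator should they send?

Shift to the Maidenhead origin (180°W, 90°S): lon 170.98, lat 142.60.
Field (20°×10°, letters A–R): 170.98/20 → 8 → I, 142.60/10 → 14 → O; chars IO.
Square (2°×1°, digits 0–9): 10.98/2 → 5, 2.60/1 → 2; chars 52.

IO52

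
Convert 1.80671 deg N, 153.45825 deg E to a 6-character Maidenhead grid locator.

QJ61rt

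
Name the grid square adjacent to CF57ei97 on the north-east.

CF57fi08

Longitude extended square 9; +1 → 10, wraps to 0, carry into subsquare.
Longitude subsquare e = 4; +1 → 5 = f.
Latitude extended square 7; +1 → 8.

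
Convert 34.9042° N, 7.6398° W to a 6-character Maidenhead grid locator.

Add 180° to longitude and 90° to latitude: 172.3602, 124.9042.
Field: 172.3602/20 → 8 → I, 124.9042/10 → 12 → M; chars IM.
Square: 12.3602/2 → 6, 4.9042/1 → 4; chars 64.
Subsquare: 0.3602/0.0833333 → 4 → e, 0.9042/0.0416667 → 21 → v; chars ev.

IM64ev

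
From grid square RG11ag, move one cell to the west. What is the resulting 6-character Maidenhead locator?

RG01xg

Longitude subsquare a = 0; −1 → -1, wraps to 23 = x, carry into square.
Longitude square 1; −1 → 0.
The latitude characters are unchanged.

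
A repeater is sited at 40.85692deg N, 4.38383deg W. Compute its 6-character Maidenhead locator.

IN70tu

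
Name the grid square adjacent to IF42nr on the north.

Latitude subsquare r = 17; +1 → 18 = s.
The longitude characters are unchanged.

IF42ns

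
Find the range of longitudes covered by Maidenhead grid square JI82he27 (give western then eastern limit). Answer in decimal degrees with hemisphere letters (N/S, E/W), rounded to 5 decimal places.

16.60000° E, 16.60833° E

Field J=9, I=8: +9·20° lon, +8·10° lat → SW at lon 0°, lat -10°.
Square 8, 2: +8·2° lon, +2·1° lat → SW at lon 16°, lat -8°.
Subsquare h=7, e=4: +7·0.0833333° lon, +4·0.0416667° lat → SW at lon 16.5833°, lat -7.83333°.
Extended square 2, 7: +2·0.00833333° lon, +7·0.00416667° lat → SW at lon 16.6°, lat -7.80417°.
Cell spans 0.00833333° lon × 0.00416667° lat.
west 16.60000° E, east 16.60833° E.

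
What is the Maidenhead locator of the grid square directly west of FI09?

EI99

Longitude square 0; −1 → -1, wraps to 9, carry into field.
Longitude field F = 5; −1 → 4 = E.
The latitude characters are unchanged.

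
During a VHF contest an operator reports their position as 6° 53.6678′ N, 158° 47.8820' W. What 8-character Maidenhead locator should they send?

Add 180° to longitude and 90° to latitude: 21.20197, 96.89446.
Field: 21.20197/20 → 1 → B, 96.89446/10 → 9 → J; chars BJ.
Square: 1.20197/2 → 0, 6.89446/1 → 6; chars 06.
Subsquare: 1.20197/0.0833333 → 14 → o, 0.89446/0.0416667 → 21 → v; chars ov.
Extended square: 0.03530/0.00833333 → 4, 0.01946/0.00416667 → 4; chars 44.

BJ06ov44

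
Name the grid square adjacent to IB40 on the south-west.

IA39

Longitude square 4; −1 → 3.
Latitude square 0; −1 → -1, wraps to 9, carry into field.
Latitude field B = 1; −1 → 0 = A.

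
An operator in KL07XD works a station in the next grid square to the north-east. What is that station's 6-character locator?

Longitude subsquare x = 23; +1 → 24, wraps to 0 = a, carry into square.
Longitude square 0; +1 → 1.
Latitude subsquare d = 3; +1 → 4 = e.

KL17ae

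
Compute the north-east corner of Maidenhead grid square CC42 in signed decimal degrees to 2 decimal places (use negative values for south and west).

-67.00, -130.00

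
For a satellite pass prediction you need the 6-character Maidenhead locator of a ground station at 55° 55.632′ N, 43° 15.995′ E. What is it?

LO15pw

Shift to the Maidenhead origin (180°W, 90°S): lon 223.2666, lat 145.9272.
Field (20°×10°, letters A–R): 223.2666/20 → 11 → L, 145.9272/10 → 14 → O; chars LO.
Square (2°×1°, digits 0–9): 3.2666/2 → 1, 5.9272/1 → 5; chars 15.
Subsquare (5′×2.5′, letters a–x): 1.2666/0.0833333 → 15 → p, 0.9272/0.0416667 → 22 → w; chars pw.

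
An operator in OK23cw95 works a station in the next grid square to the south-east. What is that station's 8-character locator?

OK23dw04

Longitude extended square 9; +1 → 10, wraps to 0, carry into subsquare.
Longitude subsquare c = 2; +1 → 3 = d.
Latitude extended square 5; −1 → 4.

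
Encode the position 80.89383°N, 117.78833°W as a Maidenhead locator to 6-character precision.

DR10cv

Offset from 180°W / 90°S: lon 62.2117°, lat 170.8938°.
Field: lon ⌊62.2117/20⌋ = 3 → D; lat ⌊170.8938/10⌋ = 17 → R.
Square: lon ⌊2.2117/2⌋ = 1; lat ⌊0.8938/1⌋ = 0.
Subsquare: lon ⌊0.2117/0.0833333⌋ = 2 → c; lat ⌊0.8938/0.0416667⌋ = 21 → v.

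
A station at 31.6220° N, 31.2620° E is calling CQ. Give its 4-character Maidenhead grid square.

KM51

Add 180° to longitude and 90° to latitude: 211.26, 121.62.
Field (20°×10°, letters A–R): 211.26/20 → 10 → K, 121.62/10 → 12 → M; chars KM.
Square (2°×1°, digits 0–9): 11.26/2 → 5, 1.62/1 → 1; chars 51.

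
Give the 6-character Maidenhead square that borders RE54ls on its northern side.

Latitude subsquare s = 18; +1 → 19 = t.
The longitude characters are unchanged.

RE54lt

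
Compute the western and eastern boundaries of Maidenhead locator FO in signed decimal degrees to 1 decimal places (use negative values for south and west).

-80.0, -60.0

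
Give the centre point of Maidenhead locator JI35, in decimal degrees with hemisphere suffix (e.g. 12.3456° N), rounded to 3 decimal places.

4.500° S, 7.000° E

Field J=9, I=8: +9·20° lon, +8·10° lat → SW at lon 0°, lat -10°.
Square 3, 5: +3·2° lon, +5·1° lat → SW at lon 6°, lat -5°.
Cell spans 2° lon × 1° lat. Centre is SW corner plus half of each.
latitude 4.500° S, longitude 7.000° E.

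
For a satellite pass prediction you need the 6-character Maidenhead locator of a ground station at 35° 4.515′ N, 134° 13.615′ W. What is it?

CM25vb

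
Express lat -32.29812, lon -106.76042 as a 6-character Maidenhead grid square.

DF67oq

Offset from 180°W / 90°S: lon 73.2396°, lat 57.7019°.
Field (20°×10°, letters A–R): lon ⌊73.2396/20⌋ = 3 → D; lat ⌊57.7019/10⌋ = 5 → F.
Square (2°×1°, digits 0–9): lon ⌊13.2396/2⌋ = 6; lat ⌊7.7019/1⌋ = 7.
Subsquare (5′×2.5′, letters a–x): lon ⌊1.2396/0.0833333⌋ = 14 → o; lat ⌊0.7019/0.0416667⌋ = 16 → q.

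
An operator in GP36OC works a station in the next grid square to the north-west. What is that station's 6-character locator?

Longitude subsquare o = 14; −1 → 13 = n.
Latitude subsquare c = 2; +1 → 3 = d.

GP36nd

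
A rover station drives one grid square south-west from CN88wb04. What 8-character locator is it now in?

CN88vb93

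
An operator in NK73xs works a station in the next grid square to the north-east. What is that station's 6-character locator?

Longitude subsquare x = 23; +1 → 24, wraps to 0 = a, carry into square.
Longitude square 7; +1 → 8.
Latitude subsquare s = 18; +1 → 19 = t.

NK83at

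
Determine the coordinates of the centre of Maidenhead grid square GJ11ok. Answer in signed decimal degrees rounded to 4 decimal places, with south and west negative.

1.4375, -56.7917

Field G=6, J=9: +6·20° lon, +9·10° lat → SW at lon -60°, lat 0°.
Square 1, 1: +1·2° lon, +1·1° lat → SW at lon -58°, lat 1°.
Subsquare o=14, k=10: +14·0.0833333° lon, +10·0.0416667° lat → SW at lon -56.8333°, lat 1.41667°.
Cell spans 0.0833333° lon × 0.0416667° lat. Centre is SW corner plus half of each.
latitude 1.4375, longitude -56.7917.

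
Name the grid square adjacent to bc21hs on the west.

Longitude subsquare h = 7; −1 → 6 = g.
The latitude characters are unchanged.

BC21gs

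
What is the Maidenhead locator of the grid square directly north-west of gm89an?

GM79xo

Longitude subsquare a = 0; −1 → -1, wraps to 23 = x, carry into square.
Longitude square 8; −1 → 7.
Latitude subsquare n = 13; +1 → 14 = o.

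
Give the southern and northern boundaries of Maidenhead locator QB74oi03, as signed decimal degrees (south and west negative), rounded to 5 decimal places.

Field Q=16, B=1: +16·20° lon, +1·10° lat → SW at lon 140°, lat -80°.
Square 7, 4: +7·2° lon, +4·1° lat → SW at lon 154°, lat -76°.
Subsquare o=14, i=8: +14·0.0833333° lon, +8·0.0416667° lat → SW at lon 155.167°, lat -75.6667°.
Extended square 0, 3: +0·0.00833333° lon, +3·0.00416667° lat → SW at lon 155.167°, lat -75.6542°.
Cell spans 0.00833333° lon × 0.00416667° lat.
south -75.65417, north -75.65000.

-75.65417, -75.65000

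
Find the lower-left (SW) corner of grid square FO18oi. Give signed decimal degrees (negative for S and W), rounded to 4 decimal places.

58.3333, -76.8333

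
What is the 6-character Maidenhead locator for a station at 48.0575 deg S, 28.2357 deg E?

Offset from 180°W / 90°S: lon 208.2357°, lat 41.9425°.
Field: lon ⌊208.2357/20⌋ = 10 → K; lat ⌊41.9425/10⌋ = 4 → E.
Square: lon ⌊8.2357/2⌋ = 4; lat ⌊1.9425/1⌋ = 1.
Subsquare: lon ⌊0.2357/0.0833333⌋ = 2 → c; lat ⌊0.9425/0.0416667⌋ = 22 → w.

KE41cw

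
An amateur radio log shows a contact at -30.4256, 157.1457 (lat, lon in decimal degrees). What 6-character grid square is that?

Offset from 180°W / 90°S: lon 337.1457°, lat 59.5744°.
Field: 337.1457/20 → 16 → Q, 59.5744/10 → 5 → F; chars QF.
Square: 17.1457/2 → 8, 9.5744/1 → 9; chars 89.
Subsquare: 1.1457/0.0833333 → 13 → n, 0.5744/0.0416667 → 13 → n; chars nn.

QF89nn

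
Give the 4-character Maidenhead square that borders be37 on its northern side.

BE38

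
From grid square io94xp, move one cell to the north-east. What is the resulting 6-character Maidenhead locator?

Longitude subsquare x = 23; +1 → 24, wraps to 0 = a, carry into square.
Longitude square 9; +1 → 10, wraps to 0, carry into field.
Longitude field I = 8; +1 → 9 = J.
Latitude subsquare p = 15; +1 → 16 = q.

JO04aq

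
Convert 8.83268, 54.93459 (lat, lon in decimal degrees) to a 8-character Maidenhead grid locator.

LJ78lt29

Shift to the Maidenhead origin (180°W, 90°S): lon 234.93459, lat 98.83268.
Field: 234.93459/20 → 11 → L, 98.83268/10 → 9 → J; chars LJ.
Square: 14.93459/2 → 7, 8.83268/1 → 8; chars 78.
Subsquare: 0.93459/0.0833333 → 11 → l, 0.83268/0.0416667 → 19 → t; chars lt.
Extended square: 0.01792/0.00833333 → 2, 0.04101/0.00416667 → 9; chars 29.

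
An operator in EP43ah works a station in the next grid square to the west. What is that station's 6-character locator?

EP33xh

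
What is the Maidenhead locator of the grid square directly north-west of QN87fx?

QN88ea

Longitude subsquare f = 5; −1 → 4 = e.
Latitude subsquare x = 23; +1 → 24, wraps to 0 = a, carry into square.
Latitude square 7; +1 → 8.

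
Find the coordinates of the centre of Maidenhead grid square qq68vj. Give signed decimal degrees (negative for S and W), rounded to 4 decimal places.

78.3958, 153.7917

Field Q=16, Q=16: +16·20° lon, +16·10° lat → SW at lon 140°, lat 70°.
Square 6, 8: +6·2° lon, +8·1° lat → SW at lon 152°, lat 78°.
Subsquare v=21, j=9: +21·0.0833333° lon, +9·0.0416667° lat → SW at lon 153.75°, lat 78.375°.
Cell spans 0.0833333° lon × 0.0416667° lat. Centre is SW corner plus half of each.
latitude 78.3958, longitude 153.7917.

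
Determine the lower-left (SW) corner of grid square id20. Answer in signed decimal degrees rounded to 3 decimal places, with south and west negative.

Field I=8, D=3: +8·20° lon, +3·10° lat → SW at lon -20°, lat -60°.
Square 2, 0: +2·2° lon, +0·1° lat → SW at lon -16°, lat -60°.
latitude -60.000, longitude -16.000.

-60.000, -16.000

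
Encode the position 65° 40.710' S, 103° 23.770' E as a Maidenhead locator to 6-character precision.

OC14qh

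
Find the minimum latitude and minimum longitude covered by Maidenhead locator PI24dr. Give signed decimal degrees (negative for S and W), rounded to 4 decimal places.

-5.2917, 124.2500

Field P=15, I=8: +15·20° lon, +8·10° lat → SW at lon 120°, lat -10°.
Square 2, 4: +2·2° lon, +4·1° lat → SW at lon 124°, lat -6°.
Subsquare d=3, r=17: +3·0.0833333° lon, +17·0.0416667° lat → SW at lon 124.25°, lat -5.29167°.
latitude -5.2917, longitude 124.2500.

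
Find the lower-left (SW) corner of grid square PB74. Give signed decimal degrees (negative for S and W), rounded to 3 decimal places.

-76.000, 134.000

Field P=15, B=1: +15·20° lon, +1·10° lat → SW at lon 120°, lat -80°.
Square 7, 4: +7·2° lon, +4·1° lat → SW at lon 134°, lat -76°.
latitude -76.000, longitude 134.000.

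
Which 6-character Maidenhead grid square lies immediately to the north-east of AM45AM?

AM45bn

Longitude subsquare a = 0; +1 → 1 = b.
Latitude subsquare m = 12; +1 → 13 = n.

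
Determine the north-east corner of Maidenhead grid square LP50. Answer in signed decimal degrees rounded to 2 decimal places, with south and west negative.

61.00, 52.00

Field L=11, P=15: +11·20° lon, +15·10° lat → SW at lon 40°, lat 60°.
Square 5, 0: +5·2° lon, +0·1° lat → SW at lon 50°, lat 60°.
Cell spans 2° lon × 1° lat. NE corner is SW corner plus one full cell.
latitude 61.00, longitude 52.00.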